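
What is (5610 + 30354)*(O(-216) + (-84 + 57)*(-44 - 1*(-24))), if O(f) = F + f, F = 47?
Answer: 13342644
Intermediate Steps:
O(f) = 47 + f
(5610 + 30354)*(O(-216) + (-84 + 57)*(-44 - 1*(-24))) = (5610 + 30354)*((47 - 216) + (-84 + 57)*(-44 - 1*(-24))) = 35964*(-169 - 27*(-44 + 24)) = 35964*(-169 - 27*(-20)) = 35964*(-169 + 540) = 35964*371 = 13342644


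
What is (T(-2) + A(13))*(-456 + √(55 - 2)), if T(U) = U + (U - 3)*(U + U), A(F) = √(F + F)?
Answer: -(18 + √26)*(456 - √53) ≈ -10365.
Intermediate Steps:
A(F) = √2*√F (A(F) = √(2*F) = √2*√F)
T(U) = U + 2*U*(-3 + U) (T(U) = U + (-3 + U)*(2*U) = U + 2*U*(-3 + U))
(T(-2) + A(13))*(-456 + √(55 - 2)) = (-2*(-5 + 2*(-2)) + √2*√13)*(-456 + √(55 - 2)) = (-2*(-5 - 4) + √26)*(-456 + √53) = (-2*(-9) + √26)*(-456 + √53) = (18 + √26)*(-456 + √53) = (-456 + √53)*(18 + √26)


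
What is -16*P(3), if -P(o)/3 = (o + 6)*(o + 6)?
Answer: 3888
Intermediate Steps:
P(o) = -3*(6 + o)² (P(o) = -3*(o + 6)*(o + 6) = -3*(6 + o)*(6 + o) = -3*(6 + o)²)
-16*P(3) = -(-48)*(6 + 3)² = -(-48)*9² = -(-48)*81 = -16*(-243) = 3888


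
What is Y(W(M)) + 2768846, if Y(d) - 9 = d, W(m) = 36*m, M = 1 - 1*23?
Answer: 2768063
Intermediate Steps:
M = -22 (M = 1 - 23 = -22)
Y(d) = 9 + d
Y(W(M)) + 2768846 = (9 + 36*(-22)) + 2768846 = (9 - 792) + 2768846 = -783 + 2768846 = 2768063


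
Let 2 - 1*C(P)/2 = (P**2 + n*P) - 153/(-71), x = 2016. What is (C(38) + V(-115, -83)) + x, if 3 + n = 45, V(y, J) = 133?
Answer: -279123/71 ≈ -3931.3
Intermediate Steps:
n = 42 (n = -3 + 45 = 42)
C(P) = -22/71 - 84*P - 2*P**2 (C(P) = 4 - 2*((P**2 + 42*P) - 153/(-71)) = 4 - 2*((P**2 + 42*P) - 153*(-1/71)) = 4 - 2*((P**2 + 42*P) + 153/71) = 4 - 2*(153/71 + P**2 + 42*P) = 4 + (-306/71 - 84*P - 2*P**2) = -22/71 - 84*P - 2*P**2)
(C(38) + V(-115, -83)) + x = ((-22/71 - 84*38 - 2*38**2) + 133) + 2016 = ((-22/71 - 3192 - 2*1444) + 133) + 2016 = ((-22/71 - 3192 - 2888) + 133) + 2016 = (-431702/71 + 133) + 2016 = -422259/71 + 2016 = -279123/71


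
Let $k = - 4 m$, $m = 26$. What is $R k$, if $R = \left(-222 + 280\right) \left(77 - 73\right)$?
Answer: $-24128$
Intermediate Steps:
$k = -104$ ($k = \left(-4\right) 26 = -104$)
$R = 232$ ($R = 58 \cdot 4 = 232$)
$R k = 232 \left(-104\right) = -24128$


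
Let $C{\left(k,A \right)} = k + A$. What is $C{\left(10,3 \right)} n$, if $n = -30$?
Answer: $-390$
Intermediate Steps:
$C{\left(k,A \right)} = A + k$
$C{\left(10,3 \right)} n = \left(3 + 10\right) \left(-30\right) = 13 \left(-30\right) = -390$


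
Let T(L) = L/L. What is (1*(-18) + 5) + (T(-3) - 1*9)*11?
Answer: -101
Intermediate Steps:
T(L) = 1
(1*(-18) + 5) + (T(-3) - 1*9)*11 = (1*(-18) + 5) + (1 - 1*9)*11 = (-18 + 5) + (1 - 9)*11 = -13 - 8*11 = -13 - 88 = -101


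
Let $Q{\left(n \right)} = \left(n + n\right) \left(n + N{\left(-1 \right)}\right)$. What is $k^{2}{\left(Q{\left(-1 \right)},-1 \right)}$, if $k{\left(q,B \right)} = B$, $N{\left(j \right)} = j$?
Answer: $1$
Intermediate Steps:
$Q{\left(n \right)} = 2 n \left(-1 + n\right)$ ($Q{\left(n \right)} = \left(n + n\right) \left(n - 1\right) = 2 n \left(-1 + n\right)$)
$k^{2}{\left(Q{\left(-1 \right)},-1 \right)} = \left(-1\right)^{2} = 1$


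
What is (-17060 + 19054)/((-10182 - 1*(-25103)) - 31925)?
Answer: -997/8502 ≈ -0.11727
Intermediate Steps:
(-17060 + 19054)/((-10182 - 1*(-25103)) - 31925) = 1994/((-10182 + 25103) - 31925) = 1994/(14921 - 31925) = 1994/(-17004) = 1994*(-1/17004) = -997/8502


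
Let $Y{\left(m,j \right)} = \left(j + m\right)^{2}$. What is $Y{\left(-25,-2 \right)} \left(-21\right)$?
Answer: $-15309$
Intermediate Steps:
$Y{\left(-25,-2 \right)} \left(-21\right) = \left(-2 - 25\right)^{2} \left(-21\right) = \left(-27\right)^{2} \left(-21\right) = 729 \left(-21\right) = -15309$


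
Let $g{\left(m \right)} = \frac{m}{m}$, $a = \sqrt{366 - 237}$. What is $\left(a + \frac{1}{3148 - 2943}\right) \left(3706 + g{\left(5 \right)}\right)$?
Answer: $\frac{3707}{205} + 3707 \sqrt{129} \approx 42122.0$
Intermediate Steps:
$a = \sqrt{129} \approx 11.358$
$g{\left(m \right)} = 1$
$\left(a + \frac{1}{3148 - 2943}\right) \left(3706 + g{\left(5 \right)}\right) = \left(\sqrt{129} + \frac{1}{3148 - 2943}\right) \left(3706 + 1\right) = \left(\sqrt{129} + \frac{1}{205}\right) 3707 = \left(\frac{1}{205} + \sqrt{129}\right) 3707 = \frac{3707}{205} + 3707 \sqrt{129}$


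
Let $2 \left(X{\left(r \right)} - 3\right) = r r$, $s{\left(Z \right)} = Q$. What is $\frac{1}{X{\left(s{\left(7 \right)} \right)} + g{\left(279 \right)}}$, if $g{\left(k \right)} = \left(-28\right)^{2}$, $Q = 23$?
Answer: $\frac{2}{2103} \approx 0.00095102$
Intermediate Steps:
$s{\left(Z \right)} = 23$
$X{\left(r \right)} = 3 + \frac{r^{2}}{2}$ ($X{\left(r \right)} = 3 + \frac{r r}{2} = 3 + \frac{r^{2}}{2}$)
$g{\left(k \right)} = 784$
$\frac{1}{X{\left(s{\left(7 \right)} \right)} + g{\left(279 \right)}} = \frac{1}{\left(3 + \frac{23^{2}}{2}\right) + 784} = \frac{1}{\left(3 + \frac{1}{2} \cdot 529\right) + 784} = \frac{1}{\left(3 + \frac{529}{2}\right) + 784} = \frac{1}{\frac{535}{2} + 784} = \frac{1}{\frac{2103}{2}} = \frac{2}{2103}$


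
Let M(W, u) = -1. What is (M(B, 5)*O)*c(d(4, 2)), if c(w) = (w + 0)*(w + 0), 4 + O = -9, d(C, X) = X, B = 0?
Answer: 52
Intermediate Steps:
O = -13 (O = -4 - 9 = -13)
c(w) = w² (c(w) = w*w = w²)
(M(B, 5)*O)*c(d(4, 2)) = -1*(-13)*2² = 13*4 = 52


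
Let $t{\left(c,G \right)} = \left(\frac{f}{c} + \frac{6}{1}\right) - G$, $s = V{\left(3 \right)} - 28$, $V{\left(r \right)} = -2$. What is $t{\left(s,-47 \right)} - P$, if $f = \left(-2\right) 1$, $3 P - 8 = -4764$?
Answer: $\frac{8192}{5} \approx 1638.4$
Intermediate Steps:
$P = - \frac{4756}{3}$ ($P = \frac{8}{3} + \frac{1}{3} \left(-4764\right) = \frac{8}{3} - 1588 = - \frac{4756}{3} \approx -1585.3$)
$f = -2$
$s = -30$ ($s = -2 - 28 = -30$)
$t{\left(c,G \right)} = 6 - G - \frac{2}{c}$ ($t{\left(c,G \right)} = \left(- \frac{2}{c} + \frac{6}{1}\right) - G = \left(- \frac{2}{c} + 6 \cdot 1\right) - G = \left(- \frac{2}{c} + 6\right) - G = \left(6 - \frac{2}{c}\right) - G = 6 - G - \frac{2}{c}$)
$t{\left(s,-47 \right)} - P = \left(6 - -47 - \frac{2}{-30}\right) - - \frac{4756}{3} = \left(6 + 47 - - \frac{1}{15}\right) + \frac{4756}{3} = \left(6 + 47 + \frac{1}{15}\right) + \frac{4756}{3} = \frac{796}{15} + \frac{4756}{3} = \frac{8192}{5}$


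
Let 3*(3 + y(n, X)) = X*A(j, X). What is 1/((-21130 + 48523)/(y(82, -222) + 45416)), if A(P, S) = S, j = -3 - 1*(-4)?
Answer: 61841/27393 ≈ 2.2575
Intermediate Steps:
j = 1 (j = -3 + 4 = 1)
y(n, X) = -3 + X**2/3 (y(n, X) = -3 + (X*X)/3 = -3 + X**2/3)
1/((-21130 + 48523)/(y(82, -222) + 45416)) = 1/((-21130 + 48523)/((-3 + (1/3)*(-222)**2) + 45416)) = 1/(27393/((-3 + (1/3)*49284) + 45416)) = 1/(27393/((-3 + 16428) + 45416)) = 1/(27393/(16425 + 45416)) = 1/(27393/61841) = 61841/27393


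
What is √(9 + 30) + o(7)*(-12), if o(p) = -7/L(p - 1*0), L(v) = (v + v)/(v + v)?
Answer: 84 + √39 ≈ 90.245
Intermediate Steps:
L(v) = 1 (L(v) = (2*v)/((2*v)) = (2*v)*(1/(2*v)) = 1)
o(p) = -7 (o(p) = -7/1 = -7*1 = -7)
√(9 + 30) + o(7)*(-12) = √(9 + 30) - 7*(-12) = √39 + 84 = 84 + √39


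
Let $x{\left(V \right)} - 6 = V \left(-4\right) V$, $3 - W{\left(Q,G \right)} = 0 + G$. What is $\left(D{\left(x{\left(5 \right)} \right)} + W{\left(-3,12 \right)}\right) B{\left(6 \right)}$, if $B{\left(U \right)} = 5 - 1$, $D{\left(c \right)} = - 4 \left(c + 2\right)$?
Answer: $1436$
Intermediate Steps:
$W{\left(Q,G \right)} = 3 - G$ ($W{\left(Q,G \right)} = 3 - \left(0 + G\right) = 3 - G$)
$x{\left(V \right)} = 6 - 4 V^{2}$ ($x{\left(V \right)} = 6 + V \left(-4\right) V = 6 + - 4 V V = 6 - 4 V^{2}$)
$D{\left(c \right)} = -8 - 4 c$ ($D{\left(c \right)} = - 4 \left(2 + c\right) = -8 - 4 c$)
$B{\left(U \right)} = 4$ ($B{\left(U \right)} = 5 - 1 = 4$)
$\left(D{\left(x{\left(5 \right)} \right)} + W{\left(-3,12 \right)}\right) B{\left(6 \right)} = \left(\left(-8 - 4 \left(6 - 4 \cdot 5^{2}\right)\right) + \left(3 - 12\right)\right) 4 = \left(\left(-8 - 4 \left(6 - 100\right)\right) + \left(3 - 12\right)\right) 4 = \left(\left(-8 - 4 \left(6 - 100\right)\right) - 9\right) 4 = \left(\left(-8 - -376\right) - 9\right) 4 = \left(\left(-8 + 376\right) - 9\right) 4 = \left(368 - 9\right) 4 = 359 \cdot 4 = 1436$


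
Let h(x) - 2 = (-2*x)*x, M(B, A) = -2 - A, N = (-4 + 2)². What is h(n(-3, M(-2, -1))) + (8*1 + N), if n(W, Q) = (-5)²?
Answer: -1236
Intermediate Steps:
N = 4 (N = (-2)² = 4)
n(W, Q) = 25
h(x) = 2 - 2*x² (h(x) = 2 + (-2*x)*x = 2 - 2*x²)
h(n(-3, M(-2, -1))) + (8*1 + N) = (2 - 2*25²) + (8*1 + 4) = (2 - 2*625) + (8 + 4) = (2 - 1250) + 12 = -1248 + 12 = -1236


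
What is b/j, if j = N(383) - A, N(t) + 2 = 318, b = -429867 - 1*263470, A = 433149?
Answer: 693337/432833 ≈ 1.6019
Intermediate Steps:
b = -693337 (b = -429867 - 263470 = -693337)
N(t) = 316 (N(t) = -2 + 318 = 316)
j = -432833 (j = 316 - 1*433149 = 316 - 433149 = -432833)
b/j = -693337/(-432833) = -693337*(-1/432833) = 693337/432833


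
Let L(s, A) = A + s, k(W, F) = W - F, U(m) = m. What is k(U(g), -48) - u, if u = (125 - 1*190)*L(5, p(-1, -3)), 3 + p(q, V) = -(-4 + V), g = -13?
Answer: 620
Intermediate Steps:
p(q, V) = 1 - V (p(q, V) = -3 - (-4 + V) = -3 + (4 - V) = 1 - V)
u = -585 (u = (125 - 1*190)*((1 - 1*(-3)) + 5) = (125 - 190)*((1 + 3) + 5) = -65*(4 + 5) = -65*9 = -585)
k(U(g), -48) - u = (-13 - 1*(-48)) - 1*(-585) = (-13 + 48) + 585 = 35 + 585 = 620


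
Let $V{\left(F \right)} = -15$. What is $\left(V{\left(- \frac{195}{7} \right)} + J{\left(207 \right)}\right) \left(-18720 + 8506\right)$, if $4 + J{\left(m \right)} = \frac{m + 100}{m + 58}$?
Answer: $\frac{48291792}{265} \approx 1.8223 \cdot 10^{5}$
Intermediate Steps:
$J{\left(m \right)} = -4 + \frac{100 + m}{58 + m}$ ($J{\left(m \right)} = -4 + \frac{m + 100}{m + 58} = -4 + \frac{100 + m}{58 + m}$)
$\left(V{\left(- \frac{195}{7} \right)} + J{\left(207 \right)}\right) \left(-18720 + 8506\right) = \left(-15 + \frac{3 \left(-44 - 207\right)}{58 + 207}\right) \left(-18720 + 8506\right) = \left(-15 + \frac{3 \left(-44 - 207\right)}{265}\right) \left(-10214\right) = \left(-15 + 3 \cdot \frac{1}{265} \left(-251\right)\right) \left(-10214\right) = \left(-15 - \frac{753}{265}\right) \left(-10214\right) = \left(- \frac{4728}{265}\right) \left(-10214\right) = \frac{48291792}{265}$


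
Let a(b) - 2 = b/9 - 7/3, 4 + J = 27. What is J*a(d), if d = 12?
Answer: 23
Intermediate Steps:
J = 23 (J = -4 + 27 = 23)
a(b) = -⅓ + b/9 (a(b) = 2 + (b/9 - 7/3) = 2 + (-7/3 + b/9) = -⅓ + b/9)
J*a(d) = 23*(-⅓ + (⅑)*12) = 23*(-⅓ + 4/3) = 23*1 = 23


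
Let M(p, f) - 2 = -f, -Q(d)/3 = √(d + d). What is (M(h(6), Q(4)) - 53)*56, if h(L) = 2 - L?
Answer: -2856 + 336*√2 ≈ -2380.8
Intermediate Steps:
Q(d) = -3*√2*√d (Q(d) = -3*√(d + d) = -3*√2*√d)
M(p, f) = 2 - f
(M(h(6), Q(4)) - 53)*56 = ((2 - (-3)*√2*√4) - 53)*56 = ((2 - (-3)*√2*2) - 53)*56 = ((2 - (-6)*√2) - 53)*56 = ((2 + 6*√2) - 53)*56 = (-51 + 6*√2)*56 = -2856 + 336*√2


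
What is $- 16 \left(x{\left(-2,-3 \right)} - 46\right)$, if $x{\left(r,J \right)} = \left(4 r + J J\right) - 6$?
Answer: $816$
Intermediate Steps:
$x{\left(r,J \right)} = -6 + J^{2} + 4 r$ ($x{\left(r,J \right)} = \left(4 r + J^{2}\right) - 6 = \left(J^{2} + 4 r\right) - 6 = -6 + J^{2} + 4 r$)
$- 16 \left(x{\left(-2,-3 \right)} - 46\right) = - 16 \left(\left(-6 + \left(-3\right)^{2} + 4 \left(-2\right)\right) - 46\right) = - 16 \left(\left(-6 + 9 - 8\right) - 46\right) = - 16 \left(-5 - 46\right) = \left(-16\right) \left(-51\right) = 816$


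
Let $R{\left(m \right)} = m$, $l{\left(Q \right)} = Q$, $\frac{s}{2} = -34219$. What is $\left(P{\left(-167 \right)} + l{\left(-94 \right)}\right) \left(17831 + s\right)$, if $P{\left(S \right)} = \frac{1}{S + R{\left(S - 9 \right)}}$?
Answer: $\frac{1631721501}{343} \approx 4.7572 \cdot 10^{6}$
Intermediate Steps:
$s = -68438$ ($s = 2 \left(-34219\right) = -68438$)
$P{\left(S \right)} = \frac{1}{-9 + 2 S}$ ($P{\left(S \right)} = \frac{1}{S + \left(S - 9\right)} = \frac{1}{S + \left(-9 + S\right)} = \frac{1}{-9 + 2 S}$)
$\left(P{\left(-167 \right)} + l{\left(-94 \right)}\right) \left(17831 + s\right) = \left(\frac{1}{-9 + 2 \left(-167\right)} - 94\right) \left(17831 - 68438\right) = \left(\frac{1}{-9 - 334} - 94\right) \left(-50607\right) = \left(\frac{1}{-343} - 94\right) \left(-50607\right) = \left(- \frac{1}{343} - 94\right) \left(-50607\right) = \left(- \frac{32243}{343}\right) \left(-50607\right) = \frac{1631721501}{343}$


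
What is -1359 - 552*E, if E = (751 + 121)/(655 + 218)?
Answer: -555917/291 ≈ -1910.4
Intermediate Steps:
E = 872/873 ≈ 0.99885
-1359 - 552*E = -1359 - 552*872/873 = -1359 - 160448/291 = -555917/291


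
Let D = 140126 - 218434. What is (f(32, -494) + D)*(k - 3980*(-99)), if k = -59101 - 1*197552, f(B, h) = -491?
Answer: -10824382233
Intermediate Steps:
k = -256653 (k = -59101 - 197552 = -256653)
D = -78308
(f(32, -494) + D)*(k - 3980*(-99)) = (-491 - 78308)*(-256653 - 3980*(-99)) = -78799*(-256653 + 394020) = -78799*137367 = -10824382233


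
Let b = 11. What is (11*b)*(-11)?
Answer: -1331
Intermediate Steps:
(11*b)*(-11) = (11*11)*(-11) = 121*(-11) = -1331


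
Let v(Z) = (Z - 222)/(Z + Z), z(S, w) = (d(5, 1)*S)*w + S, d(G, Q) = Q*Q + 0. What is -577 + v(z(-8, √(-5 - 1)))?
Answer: (-4612*√6 + 4501*I)/(8*(√6 - I)) ≈ -574.52 - 4.8552*I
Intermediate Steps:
d(G, Q) = Q² (d(G, Q) = Q² + 0 = Q²)
z(S, w) = S + S*w (z(S, w) = (1²*S)*w + S = (1*S)*w + S = S*w + S = S + S*w)
v(Z) = (-222 + Z)/(2*Z) (v(Z) = (-222 + Z)/((2*Z)) = (-222 + Z)*(1/(2*Z)) = (-222 + Z)/(2*Z))
-577 + v(z(-8, √(-5 - 1))) = -577 + (-222 - 8*(1 + √(-5 - 1)))/(2*((-8*(1 + √(-5 - 1))))) = -577 + (-222 - 8*(1 + √(-6)))/(2*((-8*(1 + √(-6))))) = -577 + (-222 - 8*(1 + I*√6))/(2*((-8*(1 + I*√6)))) = -577 + (-222 + (-8 - 8*I*√6))/(2*(-8 - 8*I*√6)) = -577 + (-230 - 8*I*√6)/(2*(-8 - 8*I*√6))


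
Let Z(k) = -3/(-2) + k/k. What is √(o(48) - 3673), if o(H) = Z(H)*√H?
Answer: √(-3673 + 10*√3) ≈ 60.462*I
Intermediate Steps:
Z(k) = 5/2 (Z(k) = -3*(-½) + 1 = 3/2 + 1 = 5/2)
o(H) = 5*√H/2
√(o(48) - 3673) = √(5*√48/2 - 3673) = √(5*(4*√3)/2 - 3673) = √(10*√3 - 3673) = √(-3673 + 10*√3)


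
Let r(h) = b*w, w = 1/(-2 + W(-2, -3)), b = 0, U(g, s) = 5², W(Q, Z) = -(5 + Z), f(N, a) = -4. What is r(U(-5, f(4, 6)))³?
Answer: 0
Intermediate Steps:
W(Q, Z) = -5 - Z
U(g, s) = 25
w = -¼ (w = 1/(-2 + (-5 - 1*(-3))) = 1/(-2 + (-5 + 3)) = 1/(-2 - 2) = 1/(-4) = -¼ ≈ -0.25000)
r(h) = 0 (r(h) = 0*(-¼) = 0)
r(U(-5, f(4, 6)))³ = 0³ = 0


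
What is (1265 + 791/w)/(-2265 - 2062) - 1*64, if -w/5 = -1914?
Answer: -2662307801/41409390 ≈ -64.292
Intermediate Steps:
w = 9570 (w = -5*(-1914) = 9570)
(1265 + 791/w)/(-2265 - 2062) - 1*64 = (1265 + 791/9570)/(-2265 - 2062) - 1*64 = (1265 + 791*(1/9570))/(-4327) - 64 = (1265 + 791/9570)*(-1/4327) - 64 = (12106841/9570)*(-1/4327) - 64 = -12106841/41409390 - 64 = -2662307801/41409390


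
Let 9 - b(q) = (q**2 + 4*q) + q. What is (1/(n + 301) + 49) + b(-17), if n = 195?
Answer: -72415/496 ≈ -146.00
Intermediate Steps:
b(q) = 9 - q**2 - 5*q (b(q) = 9 - ((q**2 + 4*q) + q) = 9 - (q**2 + 5*q) = 9 + (-q**2 - 5*q) = 9 - q**2 - 5*q)
(1/(n + 301) + 49) + b(-17) = (1/(195 + 301) + 49) + (9 - 1*(-17)**2 - 5*(-17)) = (1/496 + 49) + (9 - 1*289 + 85) = (1/496 + 49) + (9 - 289 + 85) = 24305/496 - 195 = -72415/496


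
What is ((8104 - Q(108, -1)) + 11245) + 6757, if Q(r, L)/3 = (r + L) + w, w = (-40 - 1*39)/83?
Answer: 2140392/83 ≈ 25788.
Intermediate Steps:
w = -79/83 (w = (-40 - 39)*(1/83) = -79*1/83 = -79/83 ≈ -0.95181)
Q(r, L) = -237/83 + 3*L + 3*r (Q(r, L) = 3*((r + L) - 79/83) = 3*((L + r) - 79/83) = 3*(-79/83 + L + r) = -237/83 + 3*L + 3*r)
((8104 - Q(108, -1)) + 11245) + 6757 = ((8104 - (-237/83 + 3*(-1) + 3*108)) + 11245) + 6757 = ((8104 - (-237/83 - 3 + 324)) + 11245) + 6757 = ((8104 - 1*26406/83) + 11245) + 6757 = ((8104 - 26406/83) + 11245) + 6757 = (646226/83 + 11245) + 6757 = 1579561/83 + 6757 = 2140392/83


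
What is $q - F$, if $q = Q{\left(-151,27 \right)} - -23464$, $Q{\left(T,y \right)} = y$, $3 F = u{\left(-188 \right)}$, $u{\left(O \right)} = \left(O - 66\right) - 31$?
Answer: $23586$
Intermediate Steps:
$u{\left(O \right)} = -97 + O$ ($u{\left(O \right)} = \left(-66 + O\right) - 31 = -97 + O$)
$F = -95$ ($F = \frac{-97 - 188}{3} = \frac{1}{3} \left(-285\right) = -95$)
$q = 23491$ ($q = 27 - -23464 = 27 + 23464 = 23491$)
$q - F = 23491 - -95 = 23491 + 95 = 23586$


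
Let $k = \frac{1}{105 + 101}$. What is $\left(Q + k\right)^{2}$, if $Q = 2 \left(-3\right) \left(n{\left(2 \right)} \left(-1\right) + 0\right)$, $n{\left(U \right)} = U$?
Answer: $\frac{6115729}{42436} \approx 144.12$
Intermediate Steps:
$Q = 12$ ($Q = 2 \left(-3\right) \left(2 \left(-1\right) + 0\right) = - 6 \left(-2 + 0\right) = \left(-6\right) \left(-2\right) = 12$)
$k = \frac{1}{206} \approx 0.0048544$
$\left(Q + k\right)^{2} = \left(12 + \frac{1}{206}\right)^{2} = \left(\frac{2473}{206}\right)^{2} = \frac{6115729}{42436}$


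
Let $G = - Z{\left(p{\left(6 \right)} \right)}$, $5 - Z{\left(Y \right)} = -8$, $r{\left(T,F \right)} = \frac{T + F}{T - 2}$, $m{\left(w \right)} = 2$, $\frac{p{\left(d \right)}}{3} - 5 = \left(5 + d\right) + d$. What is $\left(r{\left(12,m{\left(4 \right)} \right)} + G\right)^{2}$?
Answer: $\frac{3364}{25} \approx 134.56$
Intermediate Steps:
$p{\left(d \right)} = 30 + 6 d$ ($p{\left(d \right)} = 15 + 3 \left(\left(5 + d\right) + d\right) = 15 + 3 \left(5 + 2 d\right) = 15 + \left(15 + 6 d\right) = 30 + 6 d$)
$r{\left(T,F \right)} = \frac{F + T}{-2 + T}$
$Z{\left(Y \right)} = 13$ ($Z{\left(Y \right)} = 5 - -8 = 5 + 8 = 13$)
$G = -13$ ($G = \left(-1\right) 13 = -13$)
$\left(r{\left(12,m{\left(4 \right)} \right)} + G\right)^{2} = \left(\frac{2 + 12}{-2 + 12} - 13\right)^{2} = \left(\frac{1}{10} \cdot 14 - 13\right)^{2} = \left(\frac{7}{5} - 13\right)^{2} = \left(- \frac{58}{5}\right)^{2} = \frac{3364}{25}$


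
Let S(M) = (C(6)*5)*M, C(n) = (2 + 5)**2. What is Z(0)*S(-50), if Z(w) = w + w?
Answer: 0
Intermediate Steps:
C(n) = 49 (C(n) = 7**2 = 49)
S(M) = 245*M (S(M) = (49*5)*M = 245*M)
Z(w) = 2*w
Z(0)*S(-50) = (2*0)*(245*(-50)) = 0*(-12250) = 0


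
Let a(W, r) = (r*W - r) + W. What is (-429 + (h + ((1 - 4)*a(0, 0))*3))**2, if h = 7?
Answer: 178084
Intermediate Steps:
a(W, r) = W - r + W*r (a(W, r) = (W*r - r) + W = (-r + W*r) + W = W - r + W*r)
(-429 + (h + ((1 - 4)*a(0, 0))*3))**2 = (-429 + (7 + ((1 - 4)*(0 - 1*0 + 0*0))*3))**2 = (-429 + (7 - 3*(0 + 0 + 0)*3))**2 = (-429 + (7 - 3*0*3))**2 = (-429 + (7 + 0*3))**2 = (-429 + (7 + 0))**2 = (-429 + 7)**2 = (-422)**2 = 178084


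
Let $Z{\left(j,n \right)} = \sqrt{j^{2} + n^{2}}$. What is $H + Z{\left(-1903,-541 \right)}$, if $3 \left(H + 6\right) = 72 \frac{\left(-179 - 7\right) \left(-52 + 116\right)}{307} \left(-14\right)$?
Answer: $\frac{3997902}{307} + \sqrt{3914090} \approx 15001.0$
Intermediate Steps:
$H = \frac{3997902}{307}$ ($H = -6 + \frac{72 \frac{\left(-179 - 7\right) \left(-52 + 116\right)}{307} \left(-14\right)}{3} = -6 + \frac{72 \left(-186\right) 64 \cdot \frac{1}{307} \left(-14\right)}{3} = -6 + \frac{72 \left(-11904\right) \frac{1}{307} \left(-14\right)}{3} = -6 + \frac{72 \left(\left(- \frac{11904}{307}\right) \left(-14\right)\right)}{3} = -6 + \frac{72 \cdot \frac{166656}{307}}{3} = -6 + \frac{1}{3} \cdot \frac{11999232}{307} = -6 + \frac{3999744}{307} = \frac{3997902}{307} \approx 13022.0$)
$H + Z{\left(-1903,-541 \right)} = \frac{3997902}{307} + \sqrt{\left(-1903\right)^{2} + \left(-541\right)^{2}} = \frac{3997902}{307} + \sqrt{3621409 + 292681} = \frac{3997902}{307} + \sqrt{3914090}$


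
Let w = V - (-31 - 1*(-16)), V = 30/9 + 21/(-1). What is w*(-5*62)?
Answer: 2480/3 ≈ 826.67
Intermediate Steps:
V = -53/3 (V = 30*(⅑) + 21*(-1) = 10/3 - 21 = -53/3 ≈ -17.667)
w = -8/3 (w = -53/3 - (-31 - 1*(-16)) = -53/3 - (-31 + 16) = -53/3 - 1*(-15) = -53/3 + 15 = -8/3 ≈ -2.6667)
w*(-5*62) = -(-40)*62/3 = -8/3*(-310) = 2480/3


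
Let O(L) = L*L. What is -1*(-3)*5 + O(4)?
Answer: 31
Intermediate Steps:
O(L) = L**2
-1*(-3)*5 + O(4) = -1*(-3)*5 + 4**2 = 3*5 + 16 = 15 + 16 = 31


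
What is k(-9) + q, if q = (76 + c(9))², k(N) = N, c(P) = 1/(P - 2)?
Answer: 283648/49 ≈ 5788.7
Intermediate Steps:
c(P) = 1/(-2 + P)
q = 284089/49 (q = (76 + 1/(-2 + 9))² = (76 + 1/7)² = (76 + ⅐)² = (533/7)² = 284089/49 ≈ 5797.7)
k(-9) + q = -9 + 284089/49 = 283648/49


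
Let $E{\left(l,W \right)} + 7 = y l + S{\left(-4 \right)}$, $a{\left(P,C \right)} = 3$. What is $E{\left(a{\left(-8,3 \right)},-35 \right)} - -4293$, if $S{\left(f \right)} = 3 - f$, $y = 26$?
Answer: $4371$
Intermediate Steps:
$E{\left(l,W \right)} = 26 l$ ($E{\left(l,W \right)} = -7 + \left(26 l + \left(3 - -4\right)\right) = -7 + \left(26 l + \left(3 + 4\right)\right) = -7 + \left(26 l + 7\right) = -7 + \left(7 + 26 l\right) = 26 l$)
$E{\left(a{\left(-8,3 \right)},-35 \right)} - -4293 = 26 \cdot 3 - -4293 = 78 + 4293 = 4371$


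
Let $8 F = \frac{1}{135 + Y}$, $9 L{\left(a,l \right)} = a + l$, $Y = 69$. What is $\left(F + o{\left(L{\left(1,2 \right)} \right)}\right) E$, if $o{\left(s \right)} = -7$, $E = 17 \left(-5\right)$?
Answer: $\frac{57115}{96} \approx 594.95$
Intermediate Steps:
$E = -85$
$L{\left(a,l \right)} = \frac{a}{9} + \frac{l}{9}$ ($L{\left(a,l \right)} = \frac{a + l}{9} = \frac{a}{9} + \frac{l}{9}$)
$F = \frac{1}{1632}$ ($F = \frac{1}{8 \left(135 + 69\right)} = \frac{1}{8 \cdot 204} = \frac{1}{8} \cdot \frac{1}{204} = \frac{1}{1632} \approx 0.00061275$)
$\left(F + o{\left(L{\left(1,2 \right)} \right)}\right) E = \left(\frac{1}{1632} - 7\right) \left(-85\right) = \left(- \frac{11423}{1632}\right) \left(-85\right) = \frac{57115}{96}$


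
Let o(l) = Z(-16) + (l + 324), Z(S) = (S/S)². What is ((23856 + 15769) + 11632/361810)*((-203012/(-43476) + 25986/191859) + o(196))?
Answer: 2619964391648977985644/125747998427085 ≈ 2.0835e+7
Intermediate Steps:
Z(S) = 1 (Z(S) = 1² = 1)
o(l) = 325 + l (o(l) = 1 + (l + 324) = 1 + (324 + l) = 325 + l)
((23856 + 15769) + 11632/361810)*((-203012/(-43476) + 25986/191859) + o(196)) = ((23856 + 15769) + 11632/361810)*((-203012/(-43476) + 25986/191859) + (325 + 196)) = (39625 + 11632*(1/361810))*((-203012*(-1/43476) + 25986*(1/191859)) + 521) = (39625 + 5816/180905)*((50753/10869 + 8662/63953) + 521) = 7168366441*(3339953887/695105157 + 521)/180905 = (7168366441/180905)*(365489740684/695105157) = 2619964391648977985644/125747998427085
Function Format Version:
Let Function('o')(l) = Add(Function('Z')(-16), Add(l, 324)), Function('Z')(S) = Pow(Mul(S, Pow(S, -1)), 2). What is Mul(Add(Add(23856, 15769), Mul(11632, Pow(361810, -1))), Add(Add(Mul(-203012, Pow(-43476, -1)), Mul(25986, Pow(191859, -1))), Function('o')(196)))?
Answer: Rational(2619964391648977985644, 125747998427085) ≈ 2.0835e+7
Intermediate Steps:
Function('Z')(S) = 1 (Function('Z')(S) = Pow(1, 2) = 1)
Function('o')(l) = Add(325, l) (Function('o')(l) = Add(1, Add(l, 324)) = Add(1, Add(324, l)) = Add(325, l))
Mul(Add(Add(23856, 15769), Mul(11632, Pow(361810, -1))), Add(Add(Mul(-203012, Pow(-43476, -1)), Mul(25986, Pow(191859, -1))), Function('o')(196))) = Mul(Add(Add(23856, 15769), Mul(11632, Pow(361810, -1))), Add(Add(Mul(-203012, Pow(-43476, -1)), Mul(25986, Pow(191859, -1))), Add(325, 196))) = Mul(Add(39625, Mul(11632, Rational(1, 361810))), Add(Add(Mul(-203012, Rational(-1, 43476)), Mul(25986, Rational(1, 191859))), 521)) = Mul(Add(39625, Rational(5816, 180905)), Add(Add(Rational(50753, 10869), Rational(8662, 63953)), 521)) = Mul(Rational(7168366441, 180905), Add(Rational(3339953887, 695105157), 521)) = Mul(Rational(7168366441, 180905), Rational(365489740684, 695105157)) = Rational(2619964391648977985644, 125747998427085)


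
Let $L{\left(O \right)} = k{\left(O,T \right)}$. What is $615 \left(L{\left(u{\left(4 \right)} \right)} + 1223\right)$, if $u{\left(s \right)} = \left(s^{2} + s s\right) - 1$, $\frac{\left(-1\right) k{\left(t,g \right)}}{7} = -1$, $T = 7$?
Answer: $756450$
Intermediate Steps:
$k{\left(t,g \right)} = 7$ ($k{\left(t,g \right)} = \left(-7\right) \left(-1\right) = 7$)
$u{\left(s \right)} = -1 + 2 s^{2}$ ($u{\left(s \right)} = \left(s^{2} + s^{2}\right) - 1 = 2 s^{2} - 1 = -1 + 2 s^{2}$)
$L{\left(O \right)} = 7$
$615 \left(L{\left(u{\left(4 \right)} \right)} + 1223\right) = 615 \left(7 + 1223\right) = 615 \cdot 1230 = 756450$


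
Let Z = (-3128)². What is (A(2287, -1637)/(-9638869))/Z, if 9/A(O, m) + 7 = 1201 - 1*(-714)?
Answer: -1/19993803871799552 ≈ -5.0015e-17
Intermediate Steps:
A(O, m) = 1/212 (A(O, m) = 9/(-7 + (1201 - 1*(-714))) = 9/(-7 + (1201 + 714)) = 9/(-7 + 1915) = 9/1908 = 9*(1/1908) = 1/212)
Z = 9784384
(A(2287, -1637)/(-9638869))/Z = ((1/212)/(-9638869))/9784384 = ((1/212)*(-1/9638869))*(1/9784384) = -1/2043440228*1/9784384 = -1/19993803871799552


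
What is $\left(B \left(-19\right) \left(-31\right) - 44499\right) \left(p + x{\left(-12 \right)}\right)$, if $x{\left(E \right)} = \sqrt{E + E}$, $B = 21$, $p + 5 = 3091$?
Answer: $-99153180 - 64260 i \sqrt{6} \approx -9.9153 \cdot 10^{7} - 1.574 \cdot 10^{5} i$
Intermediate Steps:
$p = 3086$ ($p = -5 + 3091 = 3086$)
$x{\left(E \right)} = \sqrt{2} \sqrt{E}$ ($x{\left(E \right)} = \sqrt{2 E} = \sqrt{2} \sqrt{E}$)
$\left(B \left(-19\right) \left(-31\right) - 44499\right) \left(p + x{\left(-12 \right)}\right) = \left(21 \left(-19\right) \left(-31\right) - 44499\right) \left(3086 + \sqrt{2} \sqrt{-12}\right) = \left(\left(-399\right) \left(-31\right) - 44499\right) \left(3086 + \sqrt{2} \cdot 2 i \sqrt{3}\right) = \left(12369 - 44499\right) \left(3086 + 2 i \sqrt{6}\right) = - 32130 \left(3086 + 2 i \sqrt{6}\right) = -99153180 - 64260 i \sqrt{6}$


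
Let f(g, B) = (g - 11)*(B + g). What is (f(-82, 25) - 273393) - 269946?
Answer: -538038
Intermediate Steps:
f(g, B) = (-11 + g)*(B + g)
(f(-82, 25) - 273393) - 269946 = (((-82)² - 11*25 - 11*(-82) + 25*(-82)) - 273393) - 269946 = ((6724 - 275 + 902 - 2050) - 273393) - 269946 = (5301 - 273393) - 269946 = -268092 - 269946 = -538038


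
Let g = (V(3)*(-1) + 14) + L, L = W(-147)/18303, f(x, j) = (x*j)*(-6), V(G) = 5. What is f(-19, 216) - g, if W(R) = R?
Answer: 150176164/6101 ≈ 24615.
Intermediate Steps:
f(x, j) = -6*j*x (f(x, j) = (j*x)*(-6) = -6*j*x)
L = -49/6101 (L = -147/18303 = -147*1/18303 = -49/6101 ≈ -0.0080315)
g = 54860/6101 (g = (5*(-1) + 14) - 49/6101 = (-5 + 14) - 49/6101 = 9 - 49/6101 = 54860/6101 ≈ 8.9920)
f(-19, 216) - g = -6*216*(-19) - 1*54860/6101 = 24624 - 54860/6101 = 150176164/6101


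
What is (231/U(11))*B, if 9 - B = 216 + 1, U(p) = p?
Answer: -4368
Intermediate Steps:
B = -208 (B = 9 - (216 + 1) = 9 - 1*217 = 9 - 217 = -208)
(231/U(11))*B = (231/11)*(-208) = (231*(1/11))*(-208) = 21*(-208) = -4368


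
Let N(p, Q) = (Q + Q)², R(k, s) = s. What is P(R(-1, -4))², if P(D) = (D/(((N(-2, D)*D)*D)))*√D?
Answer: -1/16384 ≈ -6.1035e-5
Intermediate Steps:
N(p, Q) = 4*Q² (N(p, Q) = (2*Q)² = 4*Q²)
P(D) = 1/(4*D^(5/2)) (P(D) = (D/((((4*D²)*D)*D)))*√D = (D/(((4*D³)*D)))*√D = (D/((4*D⁴)))*√D = (D*(1/(4*D⁴)))*√D = (1/(4*D³))*√D = 1/(4*D^(5/2)))
P(R(-1, -4))² = (1/(4*(-4)^(5/2)))² = ((-I/32)/4)² = (-I/128)² = -1/16384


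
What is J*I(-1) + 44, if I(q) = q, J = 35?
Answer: 9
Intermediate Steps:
J*I(-1) + 44 = 35*(-1) + 44 = -35 + 44 = 9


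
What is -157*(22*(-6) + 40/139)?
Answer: 2874356/139 ≈ 20679.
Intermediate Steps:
-157*(22*(-6) + 40/139) = -157*(-132 + 40*(1/139)) = -157*(-132 + 40/139) = -157*(-18308/139) = 2874356/139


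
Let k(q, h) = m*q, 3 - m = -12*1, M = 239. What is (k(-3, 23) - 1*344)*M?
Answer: -92971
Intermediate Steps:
m = 15 (m = 3 - (-12) = 3 - 1*(-12) = 3 + 12 = 15)
k(q, h) = 15*q
(k(-3, 23) - 1*344)*M = (15*(-3) - 1*344)*239 = (-45 - 344)*239 = -389*239 = -92971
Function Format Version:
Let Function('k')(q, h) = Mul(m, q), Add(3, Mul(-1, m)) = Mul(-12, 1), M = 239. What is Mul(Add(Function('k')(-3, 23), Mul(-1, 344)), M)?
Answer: -92971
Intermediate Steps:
m = 15 (m = Add(3, Mul(-1, Mul(-12, 1))) = Add(3, Mul(-1, -12)) = Add(3, 12) = 15)
Function('k')(q, h) = Mul(15, q)
Mul(Add(Function('k')(-3, 23), Mul(-1, 344)), M) = Mul(Add(Mul(15, -3), Mul(-1, 344)), 239) = Mul(Add(-45, -344), 239) = Mul(-389, 239) = -92971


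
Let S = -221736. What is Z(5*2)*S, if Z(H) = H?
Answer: -2217360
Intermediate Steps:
Z(5*2)*S = (5*2)*(-221736) = 10*(-221736) = -2217360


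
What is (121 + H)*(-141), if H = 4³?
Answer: -26085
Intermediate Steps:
H = 64
(121 + H)*(-141) = (121 + 64)*(-141) = 185*(-141) = -26085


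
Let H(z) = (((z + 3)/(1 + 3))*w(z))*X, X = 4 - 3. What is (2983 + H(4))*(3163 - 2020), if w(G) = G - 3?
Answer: 13646277/4 ≈ 3.4116e+6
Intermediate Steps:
w(G) = -3 + G
X = 1
H(z) = (-3 + z)*(¾ + z/4) (H(z) = (((z + 3)/(1 + 3))*(-3 + z))*1 = (((3 + z)/4)*(-3 + z))*1 = (((3 + z)*(¼))*(-3 + z))*1 = ((¾ + z/4)*(-3 + z))*1 = ((-3 + z)*(¾ + z/4))*1 = (-3 + z)*(¾ + z/4))
(2983 + H(4))*(3163 - 2020) = (2983 + (-9/4 + (¼)*4²))*(3163 - 2020) = (2983 + (-9/4 + (¼)*16))*1143 = (2983 + (-9/4 + 4))*1143 = (2983 + 7/4)*1143 = (11939/4)*1143 = 13646277/4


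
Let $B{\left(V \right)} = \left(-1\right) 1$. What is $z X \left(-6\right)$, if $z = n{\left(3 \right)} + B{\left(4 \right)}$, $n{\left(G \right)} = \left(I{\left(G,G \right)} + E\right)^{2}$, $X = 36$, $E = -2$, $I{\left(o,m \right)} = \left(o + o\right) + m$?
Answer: $-10368$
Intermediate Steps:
$I{\left(o,m \right)} = m + 2 o$ ($I{\left(o,m \right)} = 2 o + m = m + 2 o$)
$B{\left(V \right)} = -1$
$n{\left(G \right)} = \left(-2 + 3 G\right)^{2}$ ($n{\left(G \right)} = \left(\left(G + 2 G\right) - 2\right)^{2} = \left(3 G - 2\right)^{2} = \left(-2 + 3 G\right)^{2}$)
$z = 48$ ($z = \left(-2 + 3 \cdot 3\right)^{2} - 1 = \left(-2 + 9\right)^{2} - 1 = 7^{2} - 1 = 49 - 1 = 48$)
$z X \left(-6\right) = 48 \cdot 36 \left(-6\right) = 1728 \left(-6\right) = -10368$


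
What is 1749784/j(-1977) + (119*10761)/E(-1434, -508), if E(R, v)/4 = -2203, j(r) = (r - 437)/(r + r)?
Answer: 30482008359303/10636084 ≈ 2.8659e+6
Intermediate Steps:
j(r) = (-437 + r)/(2*r) (j(r) = (-437 + r)/((2*r)) = (-437 + r)*(1/(2*r)) = (-437 + r)/(2*r))
E(R, v) = -8812 (E(R, v) = 4*(-2203) = -8812)
1749784/j(-1977) + (119*10761)/E(-1434, -508) = 1749784/(((½)*(-437 - 1977)/(-1977))) + (119*10761)/(-8812) = 1749784/(((½)*(-1/1977)*(-2414))) + 1280559*(-1/8812) = 1749784/(1207/1977) - 1280559/8812 = 1749784*(1977/1207) - 1280559/8812 = 3459322968/1207 - 1280559/8812 = 30482008359303/10636084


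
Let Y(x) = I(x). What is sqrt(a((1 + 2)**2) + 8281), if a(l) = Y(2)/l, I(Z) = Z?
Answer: sqrt(74531)/3 ≈ 91.001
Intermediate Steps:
Y(x) = x
a(l) = 2/l
sqrt(a((1 + 2)**2) + 8281) = sqrt(2/((1 + 2)**2) + 8281) = sqrt(2/(3**2) + 8281) = sqrt(2/9 + 8281) = sqrt(74531/9) = sqrt(74531)/3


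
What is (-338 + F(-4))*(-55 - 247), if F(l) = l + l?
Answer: 104492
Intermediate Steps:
F(l) = 2*l
(-338 + F(-4))*(-55 - 247) = (-338 + 2*(-4))*(-55 - 247) = (-338 - 8)*(-302) = -346*(-302) = 104492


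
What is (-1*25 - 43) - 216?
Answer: -284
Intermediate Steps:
(-1*25 - 43) - 216 = (-25 - 43) - 216 = -68 - 216 = -284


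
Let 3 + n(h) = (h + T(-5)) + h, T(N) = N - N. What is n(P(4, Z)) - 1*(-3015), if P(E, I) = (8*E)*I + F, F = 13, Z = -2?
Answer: 2910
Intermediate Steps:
P(E, I) = 13 + 8*E*I (P(E, I) = (8*E)*I + 13 = 8*E*I + 13 = 13 + 8*E*I)
T(N) = 0
n(h) = -3 + 2*h (n(h) = -3 + ((h + 0) + h) = -3 + (h + h) = -3 + 2*h)
n(P(4, Z)) - 1*(-3015) = (-3 + 2*(13 + 8*4*(-2))) - 1*(-3015) = (-3 + 2*(13 - 64)) + 3015 = (-3 + 2*(-51)) + 3015 = (-3 - 102) + 3015 = -105 + 3015 = 2910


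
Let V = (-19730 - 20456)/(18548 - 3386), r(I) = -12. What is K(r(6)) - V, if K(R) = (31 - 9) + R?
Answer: 95903/7581 ≈ 12.650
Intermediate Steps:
V = -20093/7581 (V = -40186/15162 = -40186*1/15162 = -20093/7581 ≈ -2.6504)
K(R) = 22 + R
K(r(6)) - V = (22 - 12) - 1*(-20093/7581) = 10 + 20093/7581 = 95903/7581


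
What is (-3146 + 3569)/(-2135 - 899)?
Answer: -423/3034 ≈ -0.13942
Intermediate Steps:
(-3146 + 3569)/(-2135 - 899) = 423/(-3034) = 423*(-1/3034) = -423/3034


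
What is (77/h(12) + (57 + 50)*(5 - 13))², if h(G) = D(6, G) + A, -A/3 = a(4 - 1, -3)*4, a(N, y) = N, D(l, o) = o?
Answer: 425225641/576 ≈ 7.3824e+5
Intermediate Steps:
A = -36 (A = -3*(4 - 1)*4 = -9*4 = -3*12 = -36)
h(G) = -36 + G (h(G) = G - 36 = -36 + G)
(77/h(12) + (57 + 50)*(5 - 13))² = (77/(-36 + 12) + (57 + 50)*(5 - 13))² = (77/(-24) + 107*(-8))² = (77*(-1/24) - 856)² = (-77/24 - 856)² = (-20621/24)² = 425225641/576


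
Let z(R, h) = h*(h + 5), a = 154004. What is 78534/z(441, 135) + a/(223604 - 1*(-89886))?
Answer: 152946107/32916450 ≈ 4.6465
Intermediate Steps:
z(R, h) = h*(5 + h)
78534/z(441, 135) + a/(223604 - 1*(-89886)) = 78534/((135*(5 + 135))) + 154004/(223604 - 1*(-89886)) = 78534/((135*140)) + 154004/(223604 + 89886) = 78534/18900 + 154004/313490 = 78534*(1/18900) + 154004*(1/313490) = 4363/1050 + 77002/156745 = 152946107/32916450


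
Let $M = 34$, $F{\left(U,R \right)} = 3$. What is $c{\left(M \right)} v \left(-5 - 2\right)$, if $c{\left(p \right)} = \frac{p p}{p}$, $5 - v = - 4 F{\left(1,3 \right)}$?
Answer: $-4046$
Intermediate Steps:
$v = 17$ ($v = 5 - \left(-4\right) 3 = 5 - -12 = 5 + 12 = 17$)
$c{\left(p \right)} = p$ ($c{\left(p \right)} = \frac{p^{2}}{p} = p$)
$c{\left(M \right)} v \left(-5 - 2\right) = 34 \cdot 17 \left(-5 - 2\right) = 34 \cdot 17 \left(-7\right) = 34 \left(-119\right) = -4046$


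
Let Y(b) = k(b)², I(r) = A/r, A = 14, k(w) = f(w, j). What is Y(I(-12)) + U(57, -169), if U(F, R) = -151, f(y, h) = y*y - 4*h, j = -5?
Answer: 395665/1296 ≈ 305.30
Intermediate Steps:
f(y, h) = y² - 4*h
k(w) = 20 + w² (k(w) = w² - 4*(-5) = w² + 20 = 20 + w²)
I(r) = 14/r
Y(b) = (20 + b²)²
Y(I(-12)) + U(57, -169) = (20 + (14/(-12))²)² - 151 = (20 + (14*(-1/12))²)² - 151 = (20 + (-7/6)²)² - 151 = (20 + 49/36)² - 151 = (769/36)² - 151 = 591361/1296 - 151 = 395665/1296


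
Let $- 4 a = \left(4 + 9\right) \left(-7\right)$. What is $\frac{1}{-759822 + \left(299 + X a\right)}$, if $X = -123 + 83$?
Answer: $- \frac{1}{760433} \approx -1.315 \cdot 10^{-6}$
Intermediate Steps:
$a = \frac{91}{4}$ ($a = - \frac{\left(4 + 9\right) \left(-7\right)}{4} = - \frac{13 \left(-7\right)}{4} = \left(- \frac{1}{4}\right) \left(-91\right) = \frac{91}{4} \approx 22.75$)
$X = -40$
$\frac{1}{-759822 + \left(299 + X a\right)} = \frac{1}{-759822 + \left(299 - 910\right)} = \frac{1}{-759822 - 611} = \frac{1}{-760433} = - \frac{1}{760433}$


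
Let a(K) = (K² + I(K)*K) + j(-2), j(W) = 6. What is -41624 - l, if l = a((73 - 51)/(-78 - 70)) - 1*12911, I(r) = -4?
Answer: -157268621/5476 ≈ -28720.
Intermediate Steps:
a(K) = 6 + K² - 4*K (a(K) = (K² - 4*K) + 6 = 6 + K² - 4*K)
l = -70664403/5476 (l = (6 + ((73 - 51)/(-78 - 70))² - 4*(73 - 51)/(-78 - 70)) - 1*12911 = (6 + (22/(-148))² - 88/(-148)) - 12911 = (6 + (22*(-1/148))² - 88*(-1)/148) - 12911 = (6 + (-11/74)² - 4*(-11/74)) - 12911 = (6 + 121/5476 + 22/37) - 12911 = 36233/5476 - 12911 = -70664403/5476 ≈ -12904.)
-41624 - l = -41624 - 1*(-70664403/5476) = -41624 + 70664403/5476 = -157268621/5476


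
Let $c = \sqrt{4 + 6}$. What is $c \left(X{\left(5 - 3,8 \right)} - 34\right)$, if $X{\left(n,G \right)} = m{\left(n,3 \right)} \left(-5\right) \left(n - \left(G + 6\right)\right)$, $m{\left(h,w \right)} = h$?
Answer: $86 \sqrt{10} \approx 271.96$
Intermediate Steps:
$c = \sqrt{10} \approx 3.1623$
$X{\left(n,G \right)} = - 5 n \left(-6 + n - G\right)$ ($X{\left(n,G \right)} = n \left(-5\right) \left(n - \left(G + 6\right)\right) = - 5 n \left(n - \left(6 + G\right)\right) = - 5 n \left(-6 + n - G\right)$)
$c \left(X{\left(5 - 3,8 \right)} - 34\right) = \sqrt{10} \left(5 \left(5 - 3\right) \left(6 + 8 - \left(5 - 3\right)\right) - 34\right) = \sqrt{10} \left(5 \cdot 2 \left(6 + 8 - 2\right) - 34\right) = \sqrt{10} \left(5 \cdot 2 \cdot 12 - 34\right) = \sqrt{10} \left(120 - 34\right) = \sqrt{10} \cdot 86 = 86 \sqrt{10}$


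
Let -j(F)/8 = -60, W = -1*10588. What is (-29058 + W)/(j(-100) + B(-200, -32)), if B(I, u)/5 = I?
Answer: 19823/260 ≈ 76.242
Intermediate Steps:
W = -10588
B(I, u) = 5*I
j(F) = 480 (j(F) = -8*(-60) = 480)
(-29058 + W)/(j(-100) + B(-200, -32)) = (-29058 - 10588)/(480 + 5*(-200)) = -39646/(480 - 1000) = -39646/(-520) = -39646*(-1/520) = 19823/260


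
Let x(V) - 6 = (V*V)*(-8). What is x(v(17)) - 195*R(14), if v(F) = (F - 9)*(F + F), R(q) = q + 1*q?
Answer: -597326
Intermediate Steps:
R(q) = 2*q (R(q) = q + q = 2*q)
v(F) = 2*F*(-9 + F) (v(F) = (-9 + F)*(2*F) = 2*F*(-9 + F))
x(V) = 6 - 8*V**2 (x(V) = 6 + (V*V)*(-8) = 6 + V**2*(-8) = 6 - 8*V**2)
x(v(17)) - 195*R(14) = (6 - 8*1156*(-9 + 17)**2) - 195*2*14 = (6 - 8*(2*17*8)**2) - 195*28 = (6 - 8*272**2) - 1*5460 = (6 - 8*73984) - 5460 = (6 - 591872) - 5460 = -591866 - 5460 = -597326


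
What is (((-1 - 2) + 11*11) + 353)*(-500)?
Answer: -235500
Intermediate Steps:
(((-1 - 2) + 11*11) + 353)*(-500) = ((-3 + 121) + 353)*(-500) = (118 + 353)*(-500) = 471*(-500) = -235500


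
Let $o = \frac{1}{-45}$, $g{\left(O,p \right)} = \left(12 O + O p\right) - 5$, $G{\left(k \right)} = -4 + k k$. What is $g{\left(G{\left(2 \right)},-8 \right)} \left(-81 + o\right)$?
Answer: $\frac{3646}{9} \approx 405.11$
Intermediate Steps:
$G{\left(k \right)} = -4 + k^{2}$
$g{\left(O,p \right)} = -5 + 12 O + O p$
$o = - \frac{1}{45} \approx -0.022222$
$g{\left(G{\left(2 \right)},-8 \right)} \left(-81 + o\right) = \left(-5 + 12 \left(-4 + 2^{2}\right) + \left(-4 + 2^{2}\right) \left(-8\right)\right) \left(-81 - \frac{1}{45}\right) = \left(-5 + 12 \left(-4 + 4\right) + \left(-4 + 4\right) \left(-8\right)\right) \left(- \frac{3646}{45}\right) = \left(-5 + 12 \cdot 0 + 0 \left(-8\right)\right) \left(- \frac{3646}{45}\right) = \left(-5 + 0 + 0\right) \left(- \frac{3646}{45}\right) = \left(-5\right) \left(- \frac{3646}{45}\right) = \frac{3646}{9}$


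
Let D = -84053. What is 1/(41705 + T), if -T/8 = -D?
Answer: -1/630719 ≈ -1.5855e-6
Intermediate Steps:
T = -672424 (T = -(-8)*(-84053) = -8*84053 = -672424)
1/(41705 + T) = 1/(41705 - 672424) = 1/(-630719) = -1/630719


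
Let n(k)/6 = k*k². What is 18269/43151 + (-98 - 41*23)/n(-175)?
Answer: 195835817147/462524781250 ≈ 0.42341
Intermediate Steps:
n(k) = 6*k³ (n(k) = 6*(k*k²) = 6*k³)
18269/43151 + (-98 - 41*23)/n(-175) = 18269/43151 + (-98 - 41*23)/((6*(-175)³)) = 18269*(1/43151) + (-98 - 943)/((6*(-5359375))) = 18269/43151 - 1041/(-32156250) = 18269/43151 - 1041*(-1/32156250) = 18269/43151 + 347/10718750 = 195835817147/462524781250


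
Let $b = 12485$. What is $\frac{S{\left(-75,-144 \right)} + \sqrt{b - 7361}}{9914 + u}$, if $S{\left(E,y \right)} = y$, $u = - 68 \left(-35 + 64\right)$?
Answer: $- \frac{72}{3971} + \frac{\sqrt{1281}}{3971} \approx -0.0091183$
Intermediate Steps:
$u = -1972$ ($u = \left(-68\right) 29 = -1972$)
$\frac{S{\left(-75,-144 \right)} + \sqrt{b - 7361}}{9914 + u} = \frac{-144 + \sqrt{12485 - 7361}}{9914 - 1972} = \frac{-144 + \sqrt{5124}}{7942} = \left(-144 + 2 \sqrt{1281}\right) \frac{1}{7942} = - \frac{72}{3971} + \frac{\sqrt{1281}}{3971}$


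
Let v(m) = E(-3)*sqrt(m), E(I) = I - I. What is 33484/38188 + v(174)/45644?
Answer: 8371/9547 ≈ 0.87682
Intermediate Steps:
E(I) = 0
v(m) = 0 (v(m) = 0*sqrt(m) = 0)
33484/38188 + v(174)/45644 = 33484/38188 + 0/45644 = 33484*(1/38188) + 0*(1/45644) = 8371/9547 + 0 = 8371/9547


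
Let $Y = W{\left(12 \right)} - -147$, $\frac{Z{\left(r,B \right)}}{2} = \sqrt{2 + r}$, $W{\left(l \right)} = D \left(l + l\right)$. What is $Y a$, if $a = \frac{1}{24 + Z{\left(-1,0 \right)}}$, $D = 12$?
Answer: $\frac{435}{26} \approx 16.731$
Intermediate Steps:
$W{\left(l \right)} = 24 l$ ($W{\left(l \right)} = 12 \left(l + l\right) = 12 \cdot 2 l = 24 l$)
$Z{\left(r,B \right)} = 2 \sqrt{2 + r}$
$a = \frac{1}{26}$ ($a = \frac{1}{24 + 2 \sqrt{2 - 1}} = \frac{1}{24 + 2 \sqrt{1}} = \frac{1}{24 + 2 \cdot 1} = \frac{1}{24 + 2} = \frac{1}{26} \approx 0.038462$)
$Y = 435$ ($Y = 24 \cdot 12 - -147 = 288 + 147 = 435$)
$Y a = 435 \cdot \frac{1}{26} = \frac{435}{26}$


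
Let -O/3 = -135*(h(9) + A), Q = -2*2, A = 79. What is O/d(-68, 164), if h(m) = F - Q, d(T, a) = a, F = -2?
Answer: 32805/164 ≈ 200.03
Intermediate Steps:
Q = -4
h(m) = 2 (h(m) = -2 - 1*(-4) = -2 + 4 = 2)
O = 32805 (O = -(-405)*(2 + 79) = -(-405)*81 = -3*(-10935) = 32805)
O/d(-68, 164) = 32805/164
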